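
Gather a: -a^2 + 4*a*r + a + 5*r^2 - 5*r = -a^2 + a*(4*r + 1) + 5*r^2 - 5*r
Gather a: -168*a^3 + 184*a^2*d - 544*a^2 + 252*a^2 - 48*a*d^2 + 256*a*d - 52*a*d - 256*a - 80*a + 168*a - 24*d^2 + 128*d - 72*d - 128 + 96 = -168*a^3 + a^2*(184*d - 292) + a*(-48*d^2 + 204*d - 168) - 24*d^2 + 56*d - 32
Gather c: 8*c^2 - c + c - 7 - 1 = 8*c^2 - 8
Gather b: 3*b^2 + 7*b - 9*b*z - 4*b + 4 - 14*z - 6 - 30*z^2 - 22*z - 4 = 3*b^2 + b*(3 - 9*z) - 30*z^2 - 36*z - 6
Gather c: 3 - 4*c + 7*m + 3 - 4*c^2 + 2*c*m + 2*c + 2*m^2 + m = -4*c^2 + c*(2*m - 2) + 2*m^2 + 8*m + 6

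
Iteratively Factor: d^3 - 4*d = (d + 2)*(d^2 - 2*d) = d*(d + 2)*(d - 2)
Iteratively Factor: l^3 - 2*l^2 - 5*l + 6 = (l - 1)*(l^2 - l - 6) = (l - 3)*(l - 1)*(l + 2)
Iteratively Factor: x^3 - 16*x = (x)*(x^2 - 16) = x*(x + 4)*(x - 4)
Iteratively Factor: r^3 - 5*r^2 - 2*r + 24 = (r - 4)*(r^2 - r - 6) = (r - 4)*(r + 2)*(r - 3)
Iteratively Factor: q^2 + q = (q)*(q + 1)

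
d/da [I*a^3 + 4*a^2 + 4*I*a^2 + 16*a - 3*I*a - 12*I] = 3*I*a^2 + 8*a*(1 + I) + 16 - 3*I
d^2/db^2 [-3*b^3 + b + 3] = -18*b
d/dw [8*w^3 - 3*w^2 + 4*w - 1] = 24*w^2 - 6*w + 4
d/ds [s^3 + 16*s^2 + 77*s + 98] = 3*s^2 + 32*s + 77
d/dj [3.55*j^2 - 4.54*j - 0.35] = 7.1*j - 4.54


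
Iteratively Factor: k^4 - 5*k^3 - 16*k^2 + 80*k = (k - 4)*(k^3 - k^2 - 20*k) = k*(k - 4)*(k^2 - k - 20) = k*(k - 5)*(k - 4)*(k + 4)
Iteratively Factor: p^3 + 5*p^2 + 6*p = (p + 2)*(p^2 + 3*p) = (p + 2)*(p + 3)*(p)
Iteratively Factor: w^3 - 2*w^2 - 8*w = (w - 4)*(w^2 + 2*w) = (w - 4)*(w + 2)*(w)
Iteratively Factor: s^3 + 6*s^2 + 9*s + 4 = (s + 1)*(s^2 + 5*s + 4) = (s + 1)^2*(s + 4)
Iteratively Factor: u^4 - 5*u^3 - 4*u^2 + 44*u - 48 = (u - 2)*(u^3 - 3*u^2 - 10*u + 24) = (u - 2)^2*(u^2 - u - 12) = (u - 4)*(u - 2)^2*(u + 3)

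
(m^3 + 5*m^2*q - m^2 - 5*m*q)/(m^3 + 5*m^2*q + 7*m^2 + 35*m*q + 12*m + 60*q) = m*(m - 1)/(m^2 + 7*m + 12)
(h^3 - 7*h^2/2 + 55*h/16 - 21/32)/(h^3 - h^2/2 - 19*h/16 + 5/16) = (8*h^2 - 26*h + 21)/(2*(4*h^2 - h - 5))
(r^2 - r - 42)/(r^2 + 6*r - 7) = (r^2 - r - 42)/(r^2 + 6*r - 7)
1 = 1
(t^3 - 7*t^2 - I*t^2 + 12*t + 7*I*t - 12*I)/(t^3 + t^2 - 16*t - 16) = (t^2 - t*(3 + I) + 3*I)/(t^2 + 5*t + 4)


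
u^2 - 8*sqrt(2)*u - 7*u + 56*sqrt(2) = (u - 7)*(u - 8*sqrt(2))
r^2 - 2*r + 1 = (r - 1)^2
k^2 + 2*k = k*(k + 2)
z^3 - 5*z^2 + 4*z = z*(z - 4)*(z - 1)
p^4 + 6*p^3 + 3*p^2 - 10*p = p*(p - 1)*(p + 2)*(p + 5)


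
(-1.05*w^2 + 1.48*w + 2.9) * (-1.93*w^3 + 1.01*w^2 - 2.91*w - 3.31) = 2.0265*w^5 - 3.9169*w^4 - 1.0467*w^3 + 2.0977*w^2 - 13.3378*w - 9.599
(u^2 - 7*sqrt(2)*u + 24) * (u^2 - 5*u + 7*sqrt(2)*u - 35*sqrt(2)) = u^4 - 5*u^3 - 74*u^2 + 168*sqrt(2)*u + 370*u - 840*sqrt(2)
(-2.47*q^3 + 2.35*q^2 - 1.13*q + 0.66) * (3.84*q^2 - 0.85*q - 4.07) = -9.4848*q^5 + 11.1235*q^4 + 3.7162*q^3 - 6.0696*q^2 + 4.0381*q - 2.6862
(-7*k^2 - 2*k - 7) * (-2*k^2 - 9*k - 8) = 14*k^4 + 67*k^3 + 88*k^2 + 79*k + 56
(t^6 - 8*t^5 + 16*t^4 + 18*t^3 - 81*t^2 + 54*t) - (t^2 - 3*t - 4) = t^6 - 8*t^5 + 16*t^4 + 18*t^3 - 82*t^2 + 57*t + 4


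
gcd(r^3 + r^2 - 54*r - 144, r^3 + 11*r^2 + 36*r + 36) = r^2 + 9*r + 18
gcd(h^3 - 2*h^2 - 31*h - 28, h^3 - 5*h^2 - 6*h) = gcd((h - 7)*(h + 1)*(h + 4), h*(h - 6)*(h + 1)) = h + 1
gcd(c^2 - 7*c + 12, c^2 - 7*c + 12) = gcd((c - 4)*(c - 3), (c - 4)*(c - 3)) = c^2 - 7*c + 12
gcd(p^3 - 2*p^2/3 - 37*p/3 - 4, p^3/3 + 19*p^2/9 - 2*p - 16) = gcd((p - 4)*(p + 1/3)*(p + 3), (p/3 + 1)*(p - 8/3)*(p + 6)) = p + 3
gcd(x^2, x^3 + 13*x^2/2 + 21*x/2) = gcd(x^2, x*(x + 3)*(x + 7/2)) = x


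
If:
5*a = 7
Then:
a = 7/5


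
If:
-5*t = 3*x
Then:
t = -3*x/5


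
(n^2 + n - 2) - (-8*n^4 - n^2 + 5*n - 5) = 8*n^4 + 2*n^2 - 4*n + 3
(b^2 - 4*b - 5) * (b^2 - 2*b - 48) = b^4 - 6*b^3 - 45*b^2 + 202*b + 240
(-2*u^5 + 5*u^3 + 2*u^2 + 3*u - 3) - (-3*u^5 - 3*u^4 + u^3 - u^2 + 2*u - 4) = u^5 + 3*u^4 + 4*u^3 + 3*u^2 + u + 1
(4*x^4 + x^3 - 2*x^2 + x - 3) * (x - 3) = 4*x^5 - 11*x^4 - 5*x^3 + 7*x^2 - 6*x + 9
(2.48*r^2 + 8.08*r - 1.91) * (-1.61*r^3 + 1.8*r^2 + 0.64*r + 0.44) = -3.9928*r^5 - 8.5448*r^4 + 19.2063*r^3 + 2.8244*r^2 + 2.3328*r - 0.8404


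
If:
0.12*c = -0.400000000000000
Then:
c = -3.33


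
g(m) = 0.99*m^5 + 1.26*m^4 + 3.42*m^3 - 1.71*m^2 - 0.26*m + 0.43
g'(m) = 4.95*m^4 + 5.04*m^3 + 10.26*m^2 - 3.42*m - 0.26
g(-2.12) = -56.23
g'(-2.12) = 105.07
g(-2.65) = -141.78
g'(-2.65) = 231.17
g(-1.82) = -31.32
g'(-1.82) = 63.88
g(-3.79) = -723.52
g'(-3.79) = 907.02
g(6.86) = 18852.93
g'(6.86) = 13048.47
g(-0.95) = -3.54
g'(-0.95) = 11.96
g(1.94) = 63.51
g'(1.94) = 138.63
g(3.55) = 889.26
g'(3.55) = 1128.56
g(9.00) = 69078.13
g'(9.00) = 36951.13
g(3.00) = 419.23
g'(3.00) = 618.85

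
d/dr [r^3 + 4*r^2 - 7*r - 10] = 3*r^2 + 8*r - 7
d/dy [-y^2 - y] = -2*y - 1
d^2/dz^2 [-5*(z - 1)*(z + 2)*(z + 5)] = -30*z - 60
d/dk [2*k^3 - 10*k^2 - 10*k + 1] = 6*k^2 - 20*k - 10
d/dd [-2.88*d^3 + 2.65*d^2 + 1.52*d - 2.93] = -8.64*d^2 + 5.3*d + 1.52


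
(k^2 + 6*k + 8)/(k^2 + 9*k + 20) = (k + 2)/(k + 5)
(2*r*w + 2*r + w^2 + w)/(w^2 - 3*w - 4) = (2*r + w)/(w - 4)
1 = 1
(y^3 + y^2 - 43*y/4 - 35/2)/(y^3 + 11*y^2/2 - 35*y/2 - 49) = (y + 5/2)/(y + 7)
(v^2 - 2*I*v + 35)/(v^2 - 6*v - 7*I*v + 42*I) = (v + 5*I)/(v - 6)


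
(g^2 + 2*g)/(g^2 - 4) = g/(g - 2)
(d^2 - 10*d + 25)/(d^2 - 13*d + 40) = (d - 5)/(d - 8)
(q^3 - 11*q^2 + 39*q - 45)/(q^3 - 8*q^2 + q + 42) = (q^2 - 8*q + 15)/(q^2 - 5*q - 14)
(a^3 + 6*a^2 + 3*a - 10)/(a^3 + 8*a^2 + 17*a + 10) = (a - 1)/(a + 1)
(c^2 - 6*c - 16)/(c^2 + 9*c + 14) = (c - 8)/(c + 7)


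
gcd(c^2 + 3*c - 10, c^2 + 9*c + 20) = c + 5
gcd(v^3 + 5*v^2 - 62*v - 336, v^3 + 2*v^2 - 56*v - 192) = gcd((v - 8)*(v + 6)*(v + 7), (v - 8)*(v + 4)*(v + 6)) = v^2 - 2*v - 48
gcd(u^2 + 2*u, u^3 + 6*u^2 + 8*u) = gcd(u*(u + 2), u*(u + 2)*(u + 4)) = u^2 + 2*u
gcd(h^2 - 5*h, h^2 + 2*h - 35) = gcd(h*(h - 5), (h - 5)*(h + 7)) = h - 5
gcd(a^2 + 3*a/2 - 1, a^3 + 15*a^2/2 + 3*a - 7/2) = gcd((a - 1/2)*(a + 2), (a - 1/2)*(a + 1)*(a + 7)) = a - 1/2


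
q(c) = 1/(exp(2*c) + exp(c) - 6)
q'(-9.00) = 0.00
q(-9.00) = -0.17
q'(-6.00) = 0.00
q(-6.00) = -0.17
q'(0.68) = -578.52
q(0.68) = -7.70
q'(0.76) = -22.35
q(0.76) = 1.41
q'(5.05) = -0.00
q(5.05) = 0.00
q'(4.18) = -0.00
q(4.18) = 0.00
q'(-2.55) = -0.00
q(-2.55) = -0.17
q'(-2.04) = -0.00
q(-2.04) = -0.17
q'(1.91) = -0.05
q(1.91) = 0.02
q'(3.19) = -0.00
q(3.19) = 0.00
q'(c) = (-2*exp(2*c) - exp(c))/(exp(2*c) + exp(c) - 6)^2 = (-2*exp(c) - 1)*exp(c)/(exp(2*c) + exp(c) - 6)^2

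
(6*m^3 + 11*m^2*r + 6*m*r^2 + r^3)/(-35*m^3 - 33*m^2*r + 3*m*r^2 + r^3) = (6*m^2 + 5*m*r + r^2)/(-35*m^2 + 2*m*r + r^2)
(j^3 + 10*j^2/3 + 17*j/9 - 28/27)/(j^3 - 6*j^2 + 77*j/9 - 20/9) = (9*j^2 + 33*j + 28)/(3*(3*j^2 - 17*j + 20))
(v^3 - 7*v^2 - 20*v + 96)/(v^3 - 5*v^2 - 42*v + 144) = (v + 4)/(v + 6)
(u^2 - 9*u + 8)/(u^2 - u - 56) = (u - 1)/(u + 7)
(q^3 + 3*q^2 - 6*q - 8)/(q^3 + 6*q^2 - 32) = (q + 1)/(q + 4)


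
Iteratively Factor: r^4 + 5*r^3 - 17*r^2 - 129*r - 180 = (r + 3)*(r^3 + 2*r^2 - 23*r - 60) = (r + 3)^2*(r^2 - r - 20) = (r + 3)^2*(r + 4)*(r - 5)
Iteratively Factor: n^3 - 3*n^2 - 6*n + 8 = (n - 1)*(n^2 - 2*n - 8) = (n - 4)*(n - 1)*(n + 2)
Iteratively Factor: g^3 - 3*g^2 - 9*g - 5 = (g - 5)*(g^2 + 2*g + 1) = (g - 5)*(g + 1)*(g + 1)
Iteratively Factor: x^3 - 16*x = (x)*(x^2 - 16) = x*(x - 4)*(x + 4)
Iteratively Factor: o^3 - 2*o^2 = (o)*(o^2 - 2*o) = o*(o - 2)*(o)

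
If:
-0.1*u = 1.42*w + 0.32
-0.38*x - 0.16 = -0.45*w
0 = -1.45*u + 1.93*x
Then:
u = -0.82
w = -0.17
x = -0.62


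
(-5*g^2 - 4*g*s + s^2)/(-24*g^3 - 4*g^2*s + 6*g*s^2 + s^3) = (5*g^2 + 4*g*s - s^2)/(24*g^3 + 4*g^2*s - 6*g*s^2 - s^3)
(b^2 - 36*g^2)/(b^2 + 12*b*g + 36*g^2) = (b - 6*g)/(b + 6*g)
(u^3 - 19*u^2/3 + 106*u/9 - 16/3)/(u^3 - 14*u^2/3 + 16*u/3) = (u^2 - 11*u/3 + 2)/(u*(u - 2))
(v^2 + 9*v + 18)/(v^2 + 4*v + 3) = (v + 6)/(v + 1)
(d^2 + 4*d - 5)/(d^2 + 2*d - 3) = (d + 5)/(d + 3)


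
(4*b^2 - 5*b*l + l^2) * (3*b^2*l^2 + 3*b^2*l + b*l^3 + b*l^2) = 12*b^4*l^2 + 12*b^4*l - 11*b^3*l^3 - 11*b^3*l^2 - 2*b^2*l^4 - 2*b^2*l^3 + b*l^5 + b*l^4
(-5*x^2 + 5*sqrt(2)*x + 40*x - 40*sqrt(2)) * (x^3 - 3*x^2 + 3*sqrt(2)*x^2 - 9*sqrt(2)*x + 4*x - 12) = -5*x^5 - 10*sqrt(2)*x^4 + 55*x^4 - 110*x^3 + 110*sqrt(2)*x^3 - 220*sqrt(2)*x^2 - 110*x^2 - 220*sqrt(2)*x + 240*x + 480*sqrt(2)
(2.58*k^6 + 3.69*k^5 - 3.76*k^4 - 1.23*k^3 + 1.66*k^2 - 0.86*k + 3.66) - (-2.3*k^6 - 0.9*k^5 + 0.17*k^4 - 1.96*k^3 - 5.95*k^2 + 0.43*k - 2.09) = 4.88*k^6 + 4.59*k^5 - 3.93*k^4 + 0.73*k^3 + 7.61*k^2 - 1.29*k + 5.75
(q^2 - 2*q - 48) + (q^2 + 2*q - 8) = 2*q^2 - 56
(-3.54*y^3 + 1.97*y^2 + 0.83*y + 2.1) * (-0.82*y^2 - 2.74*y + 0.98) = 2.9028*y^5 + 8.0842*y^4 - 9.5476*y^3 - 2.0656*y^2 - 4.9406*y + 2.058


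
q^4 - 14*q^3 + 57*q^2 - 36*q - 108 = (q - 6)^2*(q - 3)*(q + 1)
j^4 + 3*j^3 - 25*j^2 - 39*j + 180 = (j - 3)^2*(j + 4)*(j + 5)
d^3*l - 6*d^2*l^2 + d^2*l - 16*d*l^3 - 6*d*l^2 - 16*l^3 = (d - 8*l)*(d + 2*l)*(d*l + l)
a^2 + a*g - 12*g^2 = (a - 3*g)*(a + 4*g)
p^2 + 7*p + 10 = (p + 2)*(p + 5)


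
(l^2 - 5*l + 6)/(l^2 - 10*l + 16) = (l - 3)/(l - 8)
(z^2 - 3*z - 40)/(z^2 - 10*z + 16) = (z + 5)/(z - 2)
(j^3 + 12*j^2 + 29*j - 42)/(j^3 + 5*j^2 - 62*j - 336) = (j - 1)/(j - 8)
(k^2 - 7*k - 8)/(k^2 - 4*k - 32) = (k + 1)/(k + 4)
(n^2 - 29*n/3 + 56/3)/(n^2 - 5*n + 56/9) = 3*(n - 7)/(3*n - 7)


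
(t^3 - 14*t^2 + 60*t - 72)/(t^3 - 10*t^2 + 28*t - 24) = (t - 6)/(t - 2)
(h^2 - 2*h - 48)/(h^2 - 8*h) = (h + 6)/h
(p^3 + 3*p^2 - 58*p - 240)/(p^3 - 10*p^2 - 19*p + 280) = (p + 6)/(p - 7)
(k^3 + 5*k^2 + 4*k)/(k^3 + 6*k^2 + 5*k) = (k + 4)/(k + 5)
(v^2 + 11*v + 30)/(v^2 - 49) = (v^2 + 11*v + 30)/(v^2 - 49)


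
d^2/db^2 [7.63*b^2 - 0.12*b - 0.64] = 15.2600000000000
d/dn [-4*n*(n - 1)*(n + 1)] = 4 - 12*n^2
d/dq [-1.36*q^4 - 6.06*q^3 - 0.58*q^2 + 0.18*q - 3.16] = -5.44*q^3 - 18.18*q^2 - 1.16*q + 0.18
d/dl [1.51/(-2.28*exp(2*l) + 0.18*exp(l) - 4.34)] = (6.8856*exp(l) - 0.2718)*exp(l)/(2.28*exp(2*l) - 0.18*exp(l) + 4.34)^2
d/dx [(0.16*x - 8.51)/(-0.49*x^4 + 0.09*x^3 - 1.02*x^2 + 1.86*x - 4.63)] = (0.2352*x^4 - 16.7084*x^3 + 2.4609*x^2 - 17.3604*x + 15.0878)/(0.2401*x^8 - 0.0882*x^7 + 1.0077*x^6 - 2.0064*x^5 + 5.9126*x^4 - 4.6278*x^3 + 12.9048*x^2 - 17.2236*x + 21.4369)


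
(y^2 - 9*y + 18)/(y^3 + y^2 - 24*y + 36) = (y - 6)/(y^2 + 4*y - 12)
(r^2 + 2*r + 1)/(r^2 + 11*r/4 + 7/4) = 4*(r + 1)/(4*r + 7)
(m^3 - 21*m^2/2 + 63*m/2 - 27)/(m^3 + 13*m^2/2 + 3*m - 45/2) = (m^2 - 9*m + 18)/(m^2 + 8*m + 15)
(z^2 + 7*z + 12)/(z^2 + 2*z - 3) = (z + 4)/(z - 1)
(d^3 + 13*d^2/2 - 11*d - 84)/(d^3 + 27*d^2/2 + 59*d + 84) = (2*d - 7)/(2*d + 7)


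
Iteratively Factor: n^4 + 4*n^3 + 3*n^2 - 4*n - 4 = (n + 1)*(n^3 + 3*n^2 - 4) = (n + 1)*(n + 2)*(n^2 + n - 2) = (n - 1)*(n + 1)*(n + 2)*(n + 2)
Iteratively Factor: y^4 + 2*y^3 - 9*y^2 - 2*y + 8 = (y + 1)*(y^3 + y^2 - 10*y + 8) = (y - 1)*(y + 1)*(y^2 + 2*y - 8) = (y - 1)*(y + 1)*(y + 4)*(y - 2)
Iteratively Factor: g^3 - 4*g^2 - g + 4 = (g - 4)*(g^2 - 1) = (g - 4)*(g + 1)*(g - 1)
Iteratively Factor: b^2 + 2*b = (b + 2)*(b)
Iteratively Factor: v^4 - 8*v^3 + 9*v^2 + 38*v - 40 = (v - 5)*(v^3 - 3*v^2 - 6*v + 8) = (v - 5)*(v - 4)*(v^2 + v - 2) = (v - 5)*(v - 4)*(v - 1)*(v + 2)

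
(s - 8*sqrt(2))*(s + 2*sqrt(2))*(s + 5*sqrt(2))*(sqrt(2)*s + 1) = sqrt(2)*s^4 - s^3 - 93*sqrt(2)*s^2 - 412*s - 160*sqrt(2)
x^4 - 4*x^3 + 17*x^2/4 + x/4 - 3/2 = (x - 2)*(x - 3/2)*(x - 1)*(x + 1/2)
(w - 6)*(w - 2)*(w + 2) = w^3 - 6*w^2 - 4*w + 24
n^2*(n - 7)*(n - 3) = n^4 - 10*n^3 + 21*n^2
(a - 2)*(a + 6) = a^2 + 4*a - 12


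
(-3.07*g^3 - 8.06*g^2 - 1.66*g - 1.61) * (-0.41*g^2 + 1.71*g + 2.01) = 1.2587*g^5 - 1.9451*g^4 - 19.2727*g^3 - 18.3791*g^2 - 6.0897*g - 3.2361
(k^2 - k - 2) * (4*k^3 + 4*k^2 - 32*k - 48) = 4*k^5 - 44*k^3 - 24*k^2 + 112*k + 96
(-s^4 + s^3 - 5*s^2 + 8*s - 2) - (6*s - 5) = -s^4 + s^3 - 5*s^2 + 2*s + 3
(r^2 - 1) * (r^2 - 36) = r^4 - 37*r^2 + 36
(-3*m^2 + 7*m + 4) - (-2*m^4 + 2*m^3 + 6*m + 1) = 2*m^4 - 2*m^3 - 3*m^2 + m + 3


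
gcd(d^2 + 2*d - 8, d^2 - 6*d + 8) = d - 2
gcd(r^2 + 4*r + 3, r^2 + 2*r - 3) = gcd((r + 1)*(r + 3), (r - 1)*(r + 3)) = r + 3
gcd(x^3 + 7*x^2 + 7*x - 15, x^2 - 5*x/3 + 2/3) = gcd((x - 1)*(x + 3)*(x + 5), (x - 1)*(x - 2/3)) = x - 1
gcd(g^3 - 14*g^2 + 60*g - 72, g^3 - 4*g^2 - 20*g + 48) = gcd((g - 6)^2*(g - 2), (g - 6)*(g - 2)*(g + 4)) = g^2 - 8*g + 12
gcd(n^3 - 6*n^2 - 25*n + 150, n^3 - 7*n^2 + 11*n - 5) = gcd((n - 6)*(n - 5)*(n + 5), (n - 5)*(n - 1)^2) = n - 5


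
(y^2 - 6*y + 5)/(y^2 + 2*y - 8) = (y^2 - 6*y + 5)/(y^2 + 2*y - 8)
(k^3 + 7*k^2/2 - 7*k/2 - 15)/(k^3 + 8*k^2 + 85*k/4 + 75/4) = 2*(k - 2)/(2*k + 5)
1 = 1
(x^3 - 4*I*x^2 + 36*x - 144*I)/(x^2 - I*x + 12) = (x^2 + 36)/(x + 3*I)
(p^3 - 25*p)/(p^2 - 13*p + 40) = p*(p + 5)/(p - 8)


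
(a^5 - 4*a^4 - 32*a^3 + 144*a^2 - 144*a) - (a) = a^5 - 4*a^4 - 32*a^3 + 144*a^2 - 145*a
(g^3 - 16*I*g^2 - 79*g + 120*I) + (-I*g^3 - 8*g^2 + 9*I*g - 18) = g^3 - I*g^3 - 8*g^2 - 16*I*g^2 - 79*g + 9*I*g - 18 + 120*I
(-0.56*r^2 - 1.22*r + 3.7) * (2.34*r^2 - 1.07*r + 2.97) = -1.3104*r^4 - 2.2556*r^3 + 8.3002*r^2 - 7.5824*r + 10.989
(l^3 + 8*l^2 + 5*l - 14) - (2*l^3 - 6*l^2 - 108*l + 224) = -l^3 + 14*l^2 + 113*l - 238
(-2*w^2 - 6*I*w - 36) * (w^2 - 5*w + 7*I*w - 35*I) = -2*w^4 + 10*w^3 - 20*I*w^3 + 6*w^2 + 100*I*w^2 - 30*w - 252*I*w + 1260*I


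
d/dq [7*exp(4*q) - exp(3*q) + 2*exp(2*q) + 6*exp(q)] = (28*exp(3*q) - 3*exp(2*q) + 4*exp(q) + 6)*exp(q)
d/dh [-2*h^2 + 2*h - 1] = 2 - 4*h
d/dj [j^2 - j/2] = 2*j - 1/2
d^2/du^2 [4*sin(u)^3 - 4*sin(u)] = -36*sin(u)^3 + 28*sin(u)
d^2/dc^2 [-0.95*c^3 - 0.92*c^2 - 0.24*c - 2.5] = -5.7*c - 1.84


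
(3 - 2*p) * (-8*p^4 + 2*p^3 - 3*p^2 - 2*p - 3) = 16*p^5 - 28*p^4 + 12*p^3 - 5*p^2 - 9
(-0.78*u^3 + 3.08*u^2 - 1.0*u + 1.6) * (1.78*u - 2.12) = -1.3884*u^4 + 7.136*u^3 - 8.3096*u^2 + 4.968*u - 3.392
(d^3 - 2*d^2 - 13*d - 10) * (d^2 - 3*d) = d^5 - 5*d^4 - 7*d^3 + 29*d^2 + 30*d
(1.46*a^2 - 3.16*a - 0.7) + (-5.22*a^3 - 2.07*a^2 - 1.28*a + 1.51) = -5.22*a^3 - 0.61*a^2 - 4.44*a + 0.81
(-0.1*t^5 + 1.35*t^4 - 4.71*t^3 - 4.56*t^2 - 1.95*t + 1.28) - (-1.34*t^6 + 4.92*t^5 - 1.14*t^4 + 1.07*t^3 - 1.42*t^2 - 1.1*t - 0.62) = 1.34*t^6 - 5.02*t^5 + 2.49*t^4 - 5.78*t^3 - 3.14*t^2 - 0.85*t + 1.9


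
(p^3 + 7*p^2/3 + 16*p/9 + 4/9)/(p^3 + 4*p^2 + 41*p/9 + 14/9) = (3*p + 2)/(3*p + 7)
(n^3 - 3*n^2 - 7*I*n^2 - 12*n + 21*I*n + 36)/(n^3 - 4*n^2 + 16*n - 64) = (n^2 - 3*n*(1 + I) + 9*I)/(n^2 + 4*n*(-1 + I) - 16*I)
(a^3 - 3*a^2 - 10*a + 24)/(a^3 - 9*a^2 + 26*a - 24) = (a + 3)/(a - 3)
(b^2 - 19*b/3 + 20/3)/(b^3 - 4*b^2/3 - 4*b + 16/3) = (b - 5)/(b^2 - 4)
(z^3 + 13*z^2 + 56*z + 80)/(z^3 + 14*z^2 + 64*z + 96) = (z + 5)/(z + 6)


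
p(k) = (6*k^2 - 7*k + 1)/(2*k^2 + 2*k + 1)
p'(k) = (-4*k - 2)*(6*k^2 - 7*k + 1)/(2*k^2 + 2*k + 1)^2 + (12*k - 7)/(2*k^2 + 2*k + 1)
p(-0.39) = 8.86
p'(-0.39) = -29.72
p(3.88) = 1.65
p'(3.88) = 0.27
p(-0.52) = 12.50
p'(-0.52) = -24.44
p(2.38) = 1.07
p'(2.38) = 0.54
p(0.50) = -0.40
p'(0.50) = 0.24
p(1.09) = 0.09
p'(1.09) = 0.99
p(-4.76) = 4.63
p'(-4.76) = 0.40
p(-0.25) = 5.00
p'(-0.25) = -24.00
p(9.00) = 2.34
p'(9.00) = 0.07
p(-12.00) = 3.58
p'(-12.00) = 0.05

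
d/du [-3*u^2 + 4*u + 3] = 4 - 6*u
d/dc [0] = 0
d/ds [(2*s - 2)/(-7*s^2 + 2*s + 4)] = 2*(7*s^2 - 14*s + 6)/(49*s^4 - 28*s^3 - 52*s^2 + 16*s + 16)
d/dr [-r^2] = -2*r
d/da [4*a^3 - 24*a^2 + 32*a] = 12*a^2 - 48*a + 32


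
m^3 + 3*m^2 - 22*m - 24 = (m - 4)*(m + 1)*(m + 6)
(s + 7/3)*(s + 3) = s^2 + 16*s/3 + 7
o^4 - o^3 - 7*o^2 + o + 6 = (o - 3)*(o - 1)*(o + 1)*(o + 2)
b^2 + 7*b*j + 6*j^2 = (b + j)*(b + 6*j)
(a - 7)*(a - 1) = a^2 - 8*a + 7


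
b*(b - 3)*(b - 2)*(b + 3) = b^4 - 2*b^3 - 9*b^2 + 18*b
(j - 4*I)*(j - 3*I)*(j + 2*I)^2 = j^4 - 3*I*j^3 + 12*j^2 - 20*I*j + 48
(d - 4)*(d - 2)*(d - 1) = d^3 - 7*d^2 + 14*d - 8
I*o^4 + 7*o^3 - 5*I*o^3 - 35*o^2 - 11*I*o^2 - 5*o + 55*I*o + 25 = (o - 5)*(o - 5*I)*(o - I)*(I*o + 1)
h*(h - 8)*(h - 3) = h^3 - 11*h^2 + 24*h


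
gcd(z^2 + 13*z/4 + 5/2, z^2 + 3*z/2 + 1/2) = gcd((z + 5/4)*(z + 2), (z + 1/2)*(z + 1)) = 1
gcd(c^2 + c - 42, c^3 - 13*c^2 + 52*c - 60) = c - 6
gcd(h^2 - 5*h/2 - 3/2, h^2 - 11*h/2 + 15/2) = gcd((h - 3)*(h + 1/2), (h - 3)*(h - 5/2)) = h - 3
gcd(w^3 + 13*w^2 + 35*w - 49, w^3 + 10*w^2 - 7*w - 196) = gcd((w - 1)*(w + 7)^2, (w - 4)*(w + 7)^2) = w^2 + 14*w + 49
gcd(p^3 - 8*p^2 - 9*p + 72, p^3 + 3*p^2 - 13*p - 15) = p - 3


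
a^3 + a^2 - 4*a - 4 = (a - 2)*(a + 1)*(a + 2)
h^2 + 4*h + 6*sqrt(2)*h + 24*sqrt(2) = (h + 4)*(h + 6*sqrt(2))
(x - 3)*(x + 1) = x^2 - 2*x - 3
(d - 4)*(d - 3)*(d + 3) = d^3 - 4*d^2 - 9*d + 36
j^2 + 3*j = j*(j + 3)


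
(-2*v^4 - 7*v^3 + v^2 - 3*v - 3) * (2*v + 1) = -4*v^5 - 16*v^4 - 5*v^3 - 5*v^2 - 9*v - 3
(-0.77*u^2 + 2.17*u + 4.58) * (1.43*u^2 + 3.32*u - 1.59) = -1.1011*u^4 + 0.5467*u^3 + 14.9781*u^2 + 11.7553*u - 7.2822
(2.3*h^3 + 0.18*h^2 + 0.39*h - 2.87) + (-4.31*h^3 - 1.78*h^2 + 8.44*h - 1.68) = -2.01*h^3 - 1.6*h^2 + 8.83*h - 4.55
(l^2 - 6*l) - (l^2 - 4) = 4 - 6*l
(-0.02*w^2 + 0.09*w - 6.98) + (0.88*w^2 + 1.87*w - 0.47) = 0.86*w^2 + 1.96*w - 7.45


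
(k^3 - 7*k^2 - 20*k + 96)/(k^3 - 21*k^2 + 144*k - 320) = (k^2 + k - 12)/(k^2 - 13*k + 40)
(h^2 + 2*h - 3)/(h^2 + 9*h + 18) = (h - 1)/(h + 6)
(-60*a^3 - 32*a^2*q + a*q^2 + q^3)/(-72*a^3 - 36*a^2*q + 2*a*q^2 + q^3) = (5*a + q)/(6*a + q)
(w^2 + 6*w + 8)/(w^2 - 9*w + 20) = (w^2 + 6*w + 8)/(w^2 - 9*w + 20)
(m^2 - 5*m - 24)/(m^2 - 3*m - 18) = (m - 8)/(m - 6)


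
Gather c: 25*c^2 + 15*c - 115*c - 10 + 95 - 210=25*c^2 - 100*c - 125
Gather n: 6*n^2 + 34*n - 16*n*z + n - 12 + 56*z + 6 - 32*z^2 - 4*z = 6*n^2 + n*(35 - 16*z) - 32*z^2 + 52*z - 6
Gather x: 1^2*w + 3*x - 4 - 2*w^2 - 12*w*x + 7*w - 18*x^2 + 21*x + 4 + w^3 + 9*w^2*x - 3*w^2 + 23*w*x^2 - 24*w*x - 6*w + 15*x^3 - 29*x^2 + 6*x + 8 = w^3 - 5*w^2 + 2*w + 15*x^3 + x^2*(23*w - 47) + x*(9*w^2 - 36*w + 30) + 8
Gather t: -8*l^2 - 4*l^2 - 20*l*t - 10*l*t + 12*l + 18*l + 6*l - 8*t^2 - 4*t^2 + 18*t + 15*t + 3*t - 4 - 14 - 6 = -12*l^2 + 36*l - 12*t^2 + t*(36 - 30*l) - 24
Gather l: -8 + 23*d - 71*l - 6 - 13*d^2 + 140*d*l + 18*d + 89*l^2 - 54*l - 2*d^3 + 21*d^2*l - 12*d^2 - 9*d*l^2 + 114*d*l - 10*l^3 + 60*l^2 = -2*d^3 - 25*d^2 + 41*d - 10*l^3 + l^2*(149 - 9*d) + l*(21*d^2 + 254*d - 125) - 14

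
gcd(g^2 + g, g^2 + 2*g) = g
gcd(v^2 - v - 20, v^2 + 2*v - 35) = v - 5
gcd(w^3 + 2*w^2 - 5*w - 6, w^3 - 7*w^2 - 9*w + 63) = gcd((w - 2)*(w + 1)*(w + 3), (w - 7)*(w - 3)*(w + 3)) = w + 3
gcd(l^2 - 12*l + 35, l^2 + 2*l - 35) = l - 5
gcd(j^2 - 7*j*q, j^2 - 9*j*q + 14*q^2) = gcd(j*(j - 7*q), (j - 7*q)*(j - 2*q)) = -j + 7*q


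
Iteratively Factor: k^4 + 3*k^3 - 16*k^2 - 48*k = (k + 3)*(k^3 - 16*k) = k*(k + 3)*(k^2 - 16) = k*(k - 4)*(k + 3)*(k + 4)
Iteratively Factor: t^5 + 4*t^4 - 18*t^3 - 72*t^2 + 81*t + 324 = (t + 3)*(t^4 + t^3 - 21*t^2 - 9*t + 108) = (t + 3)*(t + 4)*(t^3 - 3*t^2 - 9*t + 27) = (t - 3)*(t + 3)*(t + 4)*(t^2 - 9) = (t - 3)*(t + 3)^2*(t + 4)*(t - 3)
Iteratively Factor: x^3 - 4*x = (x)*(x^2 - 4) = x*(x - 2)*(x + 2)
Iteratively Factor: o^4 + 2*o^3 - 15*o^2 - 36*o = (o - 4)*(o^3 + 6*o^2 + 9*o) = (o - 4)*(o + 3)*(o^2 + 3*o) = (o - 4)*(o + 3)^2*(o)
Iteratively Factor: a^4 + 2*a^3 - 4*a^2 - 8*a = (a - 2)*(a^3 + 4*a^2 + 4*a) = a*(a - 2)*(a^2 + 4*a + 4) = a*(a - 2)*(a + 2)*(a + 2)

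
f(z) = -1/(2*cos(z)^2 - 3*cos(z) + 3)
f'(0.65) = -0.03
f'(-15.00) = -0.09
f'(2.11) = 0.17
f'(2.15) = 0.16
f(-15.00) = -0.16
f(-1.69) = -0.30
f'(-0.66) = 0.03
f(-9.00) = -0.14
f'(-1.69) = -0.30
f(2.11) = -0.20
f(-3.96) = -0.17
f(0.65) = -0.53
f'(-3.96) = 0.12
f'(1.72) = 0.29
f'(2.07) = 0.18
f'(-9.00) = -0.05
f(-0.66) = -0.53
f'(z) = -(4*sin(z)*cos(z) - 3*sin(z))/(2*cos(z)^2 - 3*cos(z) + 3)^2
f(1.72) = -0.29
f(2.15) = -0.19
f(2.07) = -0.20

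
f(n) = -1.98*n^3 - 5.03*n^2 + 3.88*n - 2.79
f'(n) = -5.94*n^2 - 10.06*n + 3.88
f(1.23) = -9.31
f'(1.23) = -17.48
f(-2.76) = -10.19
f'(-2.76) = -13.60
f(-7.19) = 445.24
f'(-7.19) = -230.86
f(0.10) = -2.45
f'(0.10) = 2.81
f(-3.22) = -1.33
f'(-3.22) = -25.32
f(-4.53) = 60.47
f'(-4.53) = -72.44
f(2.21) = -40.15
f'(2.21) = -47.36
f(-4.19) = 38.29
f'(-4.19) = -58.25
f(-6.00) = 220.53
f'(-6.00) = -149.60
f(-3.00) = -6.24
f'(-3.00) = -19.40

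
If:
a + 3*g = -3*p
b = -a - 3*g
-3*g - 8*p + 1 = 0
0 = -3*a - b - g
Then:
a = -3/23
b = 12/23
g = -3/23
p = 4/23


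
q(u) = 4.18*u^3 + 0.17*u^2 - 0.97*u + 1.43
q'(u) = 12.54*u^2 + 0.34*u - 0.97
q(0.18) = 1.29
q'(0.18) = -0.50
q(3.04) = 117.49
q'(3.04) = 115.95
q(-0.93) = -0.88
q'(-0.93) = 9.56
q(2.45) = 61.55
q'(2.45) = 75.13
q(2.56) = 70.19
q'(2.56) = 82.08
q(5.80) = 817.09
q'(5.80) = 422.85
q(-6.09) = -930.48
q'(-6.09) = 462.04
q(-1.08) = -2.59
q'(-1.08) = 13.29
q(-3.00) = -106.99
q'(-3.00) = 110.87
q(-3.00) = -106.99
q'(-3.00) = 110.87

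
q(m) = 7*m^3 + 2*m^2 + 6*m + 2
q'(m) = 21*m^2 + 4*m + 6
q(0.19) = 3.26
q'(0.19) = 7.52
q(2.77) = 182.74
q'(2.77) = 178.21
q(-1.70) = -36.81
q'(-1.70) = 59.89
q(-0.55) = -1.86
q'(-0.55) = 10.15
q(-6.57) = -1936.24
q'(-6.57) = 886.18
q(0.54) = 6.93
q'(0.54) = 14.28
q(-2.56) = -117.69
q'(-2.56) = 133.39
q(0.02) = 2.12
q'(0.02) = 6.09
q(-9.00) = -4993.00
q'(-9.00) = 1671.00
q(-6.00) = -1474.00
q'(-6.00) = 738.00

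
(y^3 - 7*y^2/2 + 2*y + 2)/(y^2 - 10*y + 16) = (y^2 - 3*y/2 - 1)/(y - 8)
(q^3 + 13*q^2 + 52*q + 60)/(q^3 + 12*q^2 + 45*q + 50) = (q + 6)/(q + 5)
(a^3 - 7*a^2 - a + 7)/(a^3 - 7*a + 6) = (a^2 - 6*a - 7)/(a^2 + a - 6)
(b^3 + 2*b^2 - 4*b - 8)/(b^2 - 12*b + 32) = (b^3 + 2*b^2 - 4*b - 8)/(b^2 - 12*b + 32)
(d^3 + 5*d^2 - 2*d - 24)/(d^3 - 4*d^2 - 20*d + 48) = (d + 3)/(d - 6)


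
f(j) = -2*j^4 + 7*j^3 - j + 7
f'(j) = -8*j^3 + 21*j^2 - 1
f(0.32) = 6.89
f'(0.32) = 0.89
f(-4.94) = -2023.01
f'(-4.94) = 1475.91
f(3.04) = 29.81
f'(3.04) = -31.68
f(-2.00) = -79.00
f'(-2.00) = 147.00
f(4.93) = -340.62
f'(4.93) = -449.18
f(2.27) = 33.50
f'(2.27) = 13.63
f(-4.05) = -992.04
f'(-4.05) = 874.89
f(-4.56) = -1516.92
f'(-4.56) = 1194.22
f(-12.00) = -53549.00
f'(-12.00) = 16847.00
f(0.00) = 7.00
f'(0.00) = -1.00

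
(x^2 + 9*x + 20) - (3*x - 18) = x^2 + 6*x + 38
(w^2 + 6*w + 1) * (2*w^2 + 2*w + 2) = 2*w^4 + 14*w^3 + 16*w^2 + 14*w + 2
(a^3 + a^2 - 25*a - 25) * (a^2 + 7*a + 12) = a^5 + 8*a^4 - 6*a^3 - 188*a^2 - 475*a - 300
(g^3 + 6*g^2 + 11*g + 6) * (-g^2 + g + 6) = -g^5 - 5*g^4 + g^3 + 41*g^2 + 72*g + 36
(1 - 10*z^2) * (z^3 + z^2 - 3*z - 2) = -10*z^5 - 10*z^4 + 31*z^3 + 21*z^2 - 3*z - 2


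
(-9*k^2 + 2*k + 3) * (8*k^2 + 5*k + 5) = -72*k^4 - 29*k^3 - 11*k^2 + 25*k + 15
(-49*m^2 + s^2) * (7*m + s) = -343*m^3 - 49*m^2*s + 7*m*s^2 + s^3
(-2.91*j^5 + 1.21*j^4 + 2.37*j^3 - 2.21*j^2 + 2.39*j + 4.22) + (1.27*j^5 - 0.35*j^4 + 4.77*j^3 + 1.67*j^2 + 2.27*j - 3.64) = -1.64*j^5 + 0.86*j^4 + 7.14*j^3 - 0.54*j^2 + 4.66*j + 0.58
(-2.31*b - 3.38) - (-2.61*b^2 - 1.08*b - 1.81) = 2.61*b^2 - 1.23*b - 1.57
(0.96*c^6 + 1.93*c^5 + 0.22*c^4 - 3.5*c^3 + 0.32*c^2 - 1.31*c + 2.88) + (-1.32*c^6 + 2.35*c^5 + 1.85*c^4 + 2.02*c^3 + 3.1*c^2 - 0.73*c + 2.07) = -0.36*c^6 + 4.28*c^5 + 2.07*c^4 - 1.48*c^3 + 3.42*c^2 - 2.04*c + 4.95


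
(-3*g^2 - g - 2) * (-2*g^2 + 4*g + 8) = 6*g^4 - 10*g^3 - 24*g^2 - 16*g - 16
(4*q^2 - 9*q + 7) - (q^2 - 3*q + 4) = 3*q^2 - 6*q + 3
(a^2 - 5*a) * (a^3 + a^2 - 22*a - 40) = a^5 - 4*a^4 - 27*a^3 + 70*a^2 + 200*a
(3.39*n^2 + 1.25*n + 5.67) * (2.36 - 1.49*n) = -5.0511*n^3 + 6.1379*n^2 - 5.4983*n + 13.3812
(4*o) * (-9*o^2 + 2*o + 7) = -36*o^3 + 8*o^2 + 28*o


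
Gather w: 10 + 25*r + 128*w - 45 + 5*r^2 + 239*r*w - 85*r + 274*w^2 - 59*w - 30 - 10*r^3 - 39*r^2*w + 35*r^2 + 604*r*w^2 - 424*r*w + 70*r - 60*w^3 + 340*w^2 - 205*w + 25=-10*r^3 + 40*r^2 + 10*r - 60*w^3 + w^2*(604*r + 614) + w*(-39*r^2 - 185*r - 136) - 40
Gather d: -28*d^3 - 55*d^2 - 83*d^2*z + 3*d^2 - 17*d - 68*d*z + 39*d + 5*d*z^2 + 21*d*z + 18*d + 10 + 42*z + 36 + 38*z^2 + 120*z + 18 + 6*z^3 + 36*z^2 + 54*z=-28*d^3 + d^2*(-83*z - 52) + d*(5*z^2 - 47*z + 40) + 6*z^3 + 74*z^2 + 216*z + 64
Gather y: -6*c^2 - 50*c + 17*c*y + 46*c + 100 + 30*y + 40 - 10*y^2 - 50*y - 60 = -6*c^2 - 4*c - 10*y^2 + y*(17*c - 20) + 80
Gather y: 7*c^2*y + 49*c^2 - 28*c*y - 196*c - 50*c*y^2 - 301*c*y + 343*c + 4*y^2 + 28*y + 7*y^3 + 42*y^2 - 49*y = 49*c^2 + 147*c + 7*y^3 + y^2*(46 - 50*c) + y*(7*c^2 - 329*c - 21)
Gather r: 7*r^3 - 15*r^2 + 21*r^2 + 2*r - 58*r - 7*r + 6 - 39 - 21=7*r^3 + 6*r^2 - 63*r - 54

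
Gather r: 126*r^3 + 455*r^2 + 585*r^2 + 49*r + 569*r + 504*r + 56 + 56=126*r^3 + 1040*r^2 + 1122*r + 112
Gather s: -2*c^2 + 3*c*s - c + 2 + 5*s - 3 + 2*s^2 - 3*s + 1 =-2*c^2 - c + 2*s^2 + s*(3*c + 2)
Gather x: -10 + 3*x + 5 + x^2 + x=x^2 + 4*x - 5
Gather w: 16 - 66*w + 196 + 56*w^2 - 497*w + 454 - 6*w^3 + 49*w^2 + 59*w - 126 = -6*w^3 + 105*w^2 - 504*w + 540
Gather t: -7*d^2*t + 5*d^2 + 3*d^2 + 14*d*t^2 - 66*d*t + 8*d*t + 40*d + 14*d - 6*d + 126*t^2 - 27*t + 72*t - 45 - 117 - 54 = 8*d^2 + 48*d + t^2*(14*d + 126) + t*(-7*d^2 - 58*d + 45) - 216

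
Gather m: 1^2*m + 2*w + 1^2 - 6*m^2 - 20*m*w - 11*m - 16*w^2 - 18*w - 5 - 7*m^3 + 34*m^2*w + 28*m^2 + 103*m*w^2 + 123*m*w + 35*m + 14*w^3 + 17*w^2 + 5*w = -7*m^3 + m^2*(34*w + 22) + m*(103*w^2 + 103*w + 25) + 14*w^3 + w^2 - 11*w - 4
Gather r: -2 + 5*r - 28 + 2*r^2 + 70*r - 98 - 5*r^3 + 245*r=-5*r^3 + 2*r^2 + 320*r - 128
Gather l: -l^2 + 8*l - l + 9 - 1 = -l^2 + 7*l + 8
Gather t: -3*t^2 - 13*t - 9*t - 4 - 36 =-3*t^2 - 22*t - 40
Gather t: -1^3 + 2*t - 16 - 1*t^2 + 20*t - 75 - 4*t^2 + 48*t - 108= -5*t^2 + 70*t - 200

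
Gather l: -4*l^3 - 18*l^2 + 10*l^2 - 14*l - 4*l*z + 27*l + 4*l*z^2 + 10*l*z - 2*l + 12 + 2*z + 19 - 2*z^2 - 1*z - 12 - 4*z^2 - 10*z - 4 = -4*l^3 - 8*l^2 + l*(4*z^2 + 6*z + 11) - 6*z^2 - 9*z + 15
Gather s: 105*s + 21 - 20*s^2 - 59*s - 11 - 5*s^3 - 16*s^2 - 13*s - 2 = -5*s^3 - 36*s^2 + 33*s + 8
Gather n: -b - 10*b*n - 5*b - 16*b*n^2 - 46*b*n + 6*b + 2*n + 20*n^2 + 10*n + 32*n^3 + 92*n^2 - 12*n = -56*b*n + 32*n^3 + n^2*(112 - 16*b)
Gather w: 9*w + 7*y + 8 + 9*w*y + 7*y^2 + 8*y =w*(9*y + 9) + 7*y^2 + 15*y + 8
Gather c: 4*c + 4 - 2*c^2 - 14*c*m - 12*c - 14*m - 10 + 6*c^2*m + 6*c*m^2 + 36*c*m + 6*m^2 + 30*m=c^2*(6*m - 2) + c*(6*m^2 + 22*m - 8) + 6*m^2 + 16*m - 6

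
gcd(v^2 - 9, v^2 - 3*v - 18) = v + 3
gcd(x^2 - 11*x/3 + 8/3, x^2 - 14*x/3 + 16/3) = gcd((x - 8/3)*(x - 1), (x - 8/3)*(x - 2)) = x - 8/3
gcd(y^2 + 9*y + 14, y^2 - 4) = y + 2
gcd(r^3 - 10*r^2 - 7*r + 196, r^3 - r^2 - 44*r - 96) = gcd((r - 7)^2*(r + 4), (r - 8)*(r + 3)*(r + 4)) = r + 4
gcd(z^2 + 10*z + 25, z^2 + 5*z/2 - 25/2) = z + 5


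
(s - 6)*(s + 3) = s^2 - 3*s - 18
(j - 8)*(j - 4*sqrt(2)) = j^2 - 8*j - 4*sqrt(2)*j + 32*sqrt(2)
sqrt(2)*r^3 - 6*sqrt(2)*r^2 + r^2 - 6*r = r*(r - 6)*(sqrt(2)*r + 1)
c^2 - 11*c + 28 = (c - 7)*(c - 4)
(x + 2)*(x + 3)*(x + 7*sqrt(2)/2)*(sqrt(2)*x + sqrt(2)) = sqrt(2)*x^4 + 7*x^3 + 6*sqrt(2)*x^3 + 11*sqrt(2)*x^2 + 42*x^2 + 6*sqrt(2)*x + 77*x + 42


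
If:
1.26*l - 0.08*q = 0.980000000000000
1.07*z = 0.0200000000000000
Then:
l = 0.0634920634920635*q + 0.777777777777778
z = 0.02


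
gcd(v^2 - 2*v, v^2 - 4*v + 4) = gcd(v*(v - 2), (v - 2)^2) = v - 2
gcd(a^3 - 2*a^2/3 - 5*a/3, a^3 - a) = a^2 + a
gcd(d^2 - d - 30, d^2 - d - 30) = d^2 - d - 30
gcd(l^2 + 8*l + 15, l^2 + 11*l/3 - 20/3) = l + 5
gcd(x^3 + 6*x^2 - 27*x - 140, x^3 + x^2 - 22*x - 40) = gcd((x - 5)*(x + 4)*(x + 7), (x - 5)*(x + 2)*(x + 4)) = x^2 - x - 20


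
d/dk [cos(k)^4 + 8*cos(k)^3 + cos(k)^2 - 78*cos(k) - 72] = 2*(-2*cos(k)^3 - 12*cos(k)^2 - cos(k) + 39)*sin(k)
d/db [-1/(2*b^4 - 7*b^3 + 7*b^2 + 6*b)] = (8*b^3 - 21*b^2 + 14*b + 6)/(b^2*(2*b^3 - 7*b^2 + 7*b + 6)^2)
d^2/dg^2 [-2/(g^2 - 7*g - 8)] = 4*(-g^2 + 7*g + (2*g - 7)^2 + 8)/(-g^2 + 7*g + 8)^3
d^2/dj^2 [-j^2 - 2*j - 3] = -2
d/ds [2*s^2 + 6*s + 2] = 4*s + 6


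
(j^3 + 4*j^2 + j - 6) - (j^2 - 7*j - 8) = j^3 + 3*j^2 + 8*j + 2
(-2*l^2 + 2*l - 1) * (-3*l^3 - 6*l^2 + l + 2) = 6*l^5 + 6*l^4 - 11*l^3 + 4*l^2 + 3*l - 2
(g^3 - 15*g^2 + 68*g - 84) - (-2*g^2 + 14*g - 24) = g^3 - 13*g^2 + 54*g - 60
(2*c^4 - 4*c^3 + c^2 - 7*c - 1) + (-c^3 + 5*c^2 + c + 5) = 2*c^4 - 5*c^3 + 6*c^2 - 6*c + 4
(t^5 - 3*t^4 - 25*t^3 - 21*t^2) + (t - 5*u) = t^5 - 3*t^4 - 25*t^3 - 21*t^2 + t - 5*u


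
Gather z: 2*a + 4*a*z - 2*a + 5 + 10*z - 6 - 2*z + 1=z*(4*a + 8)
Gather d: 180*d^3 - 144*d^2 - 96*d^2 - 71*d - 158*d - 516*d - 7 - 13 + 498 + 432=180*d^3 - 240*d^2 - 745*d + 910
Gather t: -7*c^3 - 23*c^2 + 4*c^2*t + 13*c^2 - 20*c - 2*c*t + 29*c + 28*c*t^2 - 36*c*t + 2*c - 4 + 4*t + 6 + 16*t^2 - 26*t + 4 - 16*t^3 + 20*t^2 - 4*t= -7*c^3 - 10*c^2 + 11*c - 16*t^3 + t^2*(28*c + 36) + t*(4*c^2 - 38*c - 26) + 6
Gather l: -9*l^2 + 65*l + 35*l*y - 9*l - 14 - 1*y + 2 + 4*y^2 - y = -9*l^2 + l*(35*y + 56) + 4*y^2 - 2*y - 12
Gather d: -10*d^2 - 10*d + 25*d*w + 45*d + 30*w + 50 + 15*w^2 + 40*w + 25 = -10*d^2 + d*(25*w + 35) + 15*w^2 + 70*w + 75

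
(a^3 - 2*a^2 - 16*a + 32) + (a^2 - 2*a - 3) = a^3 - a^2 - 18*a + 29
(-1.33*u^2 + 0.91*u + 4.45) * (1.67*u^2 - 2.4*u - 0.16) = -2.2211*u^4 + 4.7117*u^3 + 5.4603*u^2 - 10.8256*u - 0.712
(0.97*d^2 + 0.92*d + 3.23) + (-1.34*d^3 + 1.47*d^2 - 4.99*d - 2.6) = -1.34*d^3 + 2.44*d^2 - 4.07*d + 0.63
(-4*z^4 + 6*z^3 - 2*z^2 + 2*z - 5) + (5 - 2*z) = -4*z^4 + 6*z^3 - 2*z^2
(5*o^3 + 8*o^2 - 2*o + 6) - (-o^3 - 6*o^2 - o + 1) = 6*o^3 + 14*o^2 - o + 5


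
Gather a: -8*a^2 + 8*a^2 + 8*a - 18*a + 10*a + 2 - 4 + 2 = 0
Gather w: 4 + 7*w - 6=7*w - 2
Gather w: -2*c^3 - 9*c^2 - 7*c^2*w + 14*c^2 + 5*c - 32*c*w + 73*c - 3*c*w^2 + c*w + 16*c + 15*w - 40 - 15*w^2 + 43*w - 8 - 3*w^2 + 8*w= -2*c^3 + 5*c^2 + 94*c + w^2*(-3*c - 18) + w*(-7*c^2 - 31*c + 66) - 48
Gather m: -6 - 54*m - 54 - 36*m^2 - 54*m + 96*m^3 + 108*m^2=96*m^3 + 72*m^2 - 108*m - 60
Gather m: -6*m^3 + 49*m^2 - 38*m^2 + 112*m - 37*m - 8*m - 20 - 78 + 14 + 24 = -6*m^3 + 11*m^2 + 67*m - 60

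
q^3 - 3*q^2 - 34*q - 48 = (q - 8)*(q + 2)*(q + 3)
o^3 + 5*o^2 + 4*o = o*(o + 1)*(o + 4)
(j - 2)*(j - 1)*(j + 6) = j^3 + 3*j^2 - 16*j + 12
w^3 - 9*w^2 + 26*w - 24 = (w - 4)*(w - 3)*(w - 2)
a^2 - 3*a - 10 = (a - 5)*(a + 2)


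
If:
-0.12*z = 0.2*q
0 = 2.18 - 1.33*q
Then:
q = 1.64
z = -2.73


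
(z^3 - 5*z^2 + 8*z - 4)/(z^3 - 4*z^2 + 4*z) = (z - 1)/z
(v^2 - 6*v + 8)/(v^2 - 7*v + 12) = (v - 2)/(v - 3)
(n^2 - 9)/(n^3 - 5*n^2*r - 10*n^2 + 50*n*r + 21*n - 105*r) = (-n - 3)/(-n^2 + 5*n*r + 7*n - 35*r)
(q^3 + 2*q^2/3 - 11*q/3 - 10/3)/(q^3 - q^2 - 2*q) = (q + 5/3)/q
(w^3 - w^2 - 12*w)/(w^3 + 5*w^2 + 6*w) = (w - 4)/(w + 2)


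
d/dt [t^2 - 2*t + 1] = 2*t - 2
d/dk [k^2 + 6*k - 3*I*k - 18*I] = 2*k + 6 - 3*I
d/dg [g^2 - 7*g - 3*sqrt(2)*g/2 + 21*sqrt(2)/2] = 2*g - 7 - 3*sqrt(2)/2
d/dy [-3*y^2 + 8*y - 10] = 8 - 6*y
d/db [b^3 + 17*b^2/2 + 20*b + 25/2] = 3*b^2 + 17*b + 20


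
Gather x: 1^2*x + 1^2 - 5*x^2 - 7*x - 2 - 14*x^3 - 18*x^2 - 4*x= -14*x^3 - 23*x^2 - 10*x - 1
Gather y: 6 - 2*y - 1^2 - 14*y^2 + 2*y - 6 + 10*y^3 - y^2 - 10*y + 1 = 10*y^3 - 15*y^2 - 10*y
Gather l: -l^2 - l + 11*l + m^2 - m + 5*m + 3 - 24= -l^2 + 10*l + m^2 + 4*m - 21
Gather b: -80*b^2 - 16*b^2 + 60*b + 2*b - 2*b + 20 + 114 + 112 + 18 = -96*b^2 + 60*b + 264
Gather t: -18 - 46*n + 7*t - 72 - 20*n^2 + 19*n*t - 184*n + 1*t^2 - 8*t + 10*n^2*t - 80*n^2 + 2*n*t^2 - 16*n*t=-100*n^2 - 230*n + t^2*(2*n + 1) + t*(10*n^2 + 3*n - 1) - 90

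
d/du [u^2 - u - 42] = 2*u - 1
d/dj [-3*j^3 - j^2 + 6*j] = -9*j^2 - 2*j + 6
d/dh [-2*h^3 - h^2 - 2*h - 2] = -6*h^2 - 2*h - 2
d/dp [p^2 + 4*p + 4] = 2*p + 4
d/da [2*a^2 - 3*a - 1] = 4*a - 3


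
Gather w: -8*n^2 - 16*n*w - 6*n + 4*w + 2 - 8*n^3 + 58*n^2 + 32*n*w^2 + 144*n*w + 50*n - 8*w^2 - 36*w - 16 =-8*n^3 + 50*n^2 + 44*n + w^2*(32*n - 8) + w*(128*n - 32) - 14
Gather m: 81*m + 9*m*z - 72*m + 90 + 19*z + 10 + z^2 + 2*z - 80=m*(9*z + 9) + z^2 + 21*z + 20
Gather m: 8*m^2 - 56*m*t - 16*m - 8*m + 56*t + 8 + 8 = 8*m^2 + m*(-56*t - 24) + 56*t + 16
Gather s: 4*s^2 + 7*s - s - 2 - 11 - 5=4*s^2 + 6*s - 18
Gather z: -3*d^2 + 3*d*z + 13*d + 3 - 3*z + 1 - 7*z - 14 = -3*d^2 + 13*d + z*(3*d - 10) - 10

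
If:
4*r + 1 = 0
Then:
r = -1/4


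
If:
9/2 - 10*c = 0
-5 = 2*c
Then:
No Solution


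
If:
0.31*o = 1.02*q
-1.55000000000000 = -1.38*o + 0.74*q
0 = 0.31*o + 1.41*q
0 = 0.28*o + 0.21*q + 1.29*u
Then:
No Solution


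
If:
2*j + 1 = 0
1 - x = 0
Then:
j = -1/2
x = 1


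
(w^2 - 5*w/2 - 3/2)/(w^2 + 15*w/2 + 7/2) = (w - 3)/(w + 7)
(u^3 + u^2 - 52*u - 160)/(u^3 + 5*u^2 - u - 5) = (u^2 - 4*u - 32)/(u^2 - 1)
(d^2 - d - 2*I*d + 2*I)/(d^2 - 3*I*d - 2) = (d - 1)/(d - I)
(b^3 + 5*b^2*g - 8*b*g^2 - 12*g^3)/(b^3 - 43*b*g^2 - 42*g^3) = (b - 2*g)/(b - 7*g)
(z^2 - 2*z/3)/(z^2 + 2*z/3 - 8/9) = 3*z/(3*z + 4)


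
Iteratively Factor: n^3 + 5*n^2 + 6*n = (n + 3)*(n^2 + 2*n) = (n + 2)*(n + 3)*(n)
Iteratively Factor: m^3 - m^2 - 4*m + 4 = (m - 1)*(m^2 - 4) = (m - 1)*(m + 2)*(m - 2)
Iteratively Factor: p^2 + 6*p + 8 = (p + 4)*(p + 2)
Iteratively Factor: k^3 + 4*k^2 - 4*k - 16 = (k + 4)*(k^2 - 4) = (k - 2)*(k + 4)*(k + 2)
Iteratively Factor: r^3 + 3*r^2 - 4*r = (r + 4)*(r^2 - r) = (r - 1)*(r + 4)*(r)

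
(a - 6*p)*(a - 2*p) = a^2 - 8*a*p + 12*p^2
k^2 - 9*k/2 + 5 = (k - 5/2)*(k - 2)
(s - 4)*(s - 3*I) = s^2 - 4*s - 3*I*s + 12*I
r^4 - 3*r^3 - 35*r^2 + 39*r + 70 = (r - 7)*(r - 2)*(r + 1)*(r + 5)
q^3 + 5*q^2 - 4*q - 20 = (q - 2)*(q + 2)*(q + 5)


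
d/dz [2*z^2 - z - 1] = 4*z - 1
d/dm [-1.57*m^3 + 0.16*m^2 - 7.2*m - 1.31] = -4.71*m^2 + 0.32*m - 7.2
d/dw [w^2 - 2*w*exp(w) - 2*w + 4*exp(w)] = -2*w*exp(w) + 2*w + 2*exp(w) - 2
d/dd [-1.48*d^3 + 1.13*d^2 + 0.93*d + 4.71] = -4.44*d^2 + 2.26*d + 0.93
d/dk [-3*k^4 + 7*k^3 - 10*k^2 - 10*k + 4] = -12*k^3 + 21*k^2 - 20*k - 10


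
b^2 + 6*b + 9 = (b + 3)^2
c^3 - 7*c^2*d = c^2*(c - 7*d)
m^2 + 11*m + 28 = (m + 4)*(m + 7)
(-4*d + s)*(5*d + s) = -20*d^2 + d*s + s^2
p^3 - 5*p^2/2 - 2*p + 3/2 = (p - 3)*(p - 1/2)*(p + 1)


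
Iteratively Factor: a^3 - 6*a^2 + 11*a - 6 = (a - 1)*(a^2 - 5*a + 6) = (a - 2)*(a - 1)*(a - 3)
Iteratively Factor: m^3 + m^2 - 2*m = (m)*(m^2 + m - 2) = m*(m - 1)*(m + 2)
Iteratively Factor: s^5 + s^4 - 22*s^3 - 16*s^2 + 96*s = (s + 4)*(s^4 - 3*s^3 - 10*s^2 + 24*s) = (s + 3)*(s + 4)*(s^3 - 6*s^2 + 8*s) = (s - 2)*(s + 3)*(s + 4)*(s^2 - 4*s) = s*(s - 2)*(s + 3)*(s + 4)*(s - 4)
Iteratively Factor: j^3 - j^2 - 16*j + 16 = (j - 4)*(j^2 + 3*j - 4) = (j - 4)*(j - 1)*(j + 4)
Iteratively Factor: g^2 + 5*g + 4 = (g + 4)*(g + 1)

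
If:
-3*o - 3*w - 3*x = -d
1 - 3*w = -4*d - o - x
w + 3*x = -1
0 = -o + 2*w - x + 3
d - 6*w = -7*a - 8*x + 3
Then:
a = -62/147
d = -9/7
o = 2/3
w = -8/7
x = 1/21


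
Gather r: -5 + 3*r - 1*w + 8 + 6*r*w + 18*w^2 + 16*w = r*(6*w + 3) + 18*w^2 + 15*w + 3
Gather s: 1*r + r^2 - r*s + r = r^2 - r*s + 2*r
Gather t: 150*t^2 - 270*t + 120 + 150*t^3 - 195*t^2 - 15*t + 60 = 150*t^3 - 45*t^2 - 285*t + 180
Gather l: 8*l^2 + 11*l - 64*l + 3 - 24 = 8*l^2 - 53*l - 21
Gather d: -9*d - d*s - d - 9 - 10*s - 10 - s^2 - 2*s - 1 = d*(-s - 10) - s^2 - 12*s - 20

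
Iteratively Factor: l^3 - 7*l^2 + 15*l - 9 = (l - 3)*(l^2 - 4*l + 3) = (l - 3)^2*(l - 1)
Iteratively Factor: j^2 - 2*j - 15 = (j - 5)*(j + 3)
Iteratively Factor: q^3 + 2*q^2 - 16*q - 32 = (q + 4)*(q^2 - 2*q - 8) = (q + 2)*(q + 4)*(q - 4)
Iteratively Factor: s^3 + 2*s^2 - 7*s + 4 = (s + 4)*(s^2 - 2*s + 1) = (s - 1)*(s + 4)*(s - 1)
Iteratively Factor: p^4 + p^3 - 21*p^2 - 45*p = (p + 3)*(p^3 - 2*p^2 - 15*p) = p*(p + 3)*(p^2 - 2*p - 15) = p*(p - 5)*(p + 3)*(p + 3)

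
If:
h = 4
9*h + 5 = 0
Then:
No Solution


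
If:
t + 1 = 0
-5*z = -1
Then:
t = -1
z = 1/5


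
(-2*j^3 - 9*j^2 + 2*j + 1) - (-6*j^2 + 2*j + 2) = -2*j^3 - 3*j^2 - 1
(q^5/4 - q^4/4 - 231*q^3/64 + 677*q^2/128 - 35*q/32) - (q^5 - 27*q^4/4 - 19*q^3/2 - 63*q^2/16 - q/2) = -3*q^5/4 + 13*q^4/2 + 377*q^3/64 + 1181*q^2/128 - 19*q/32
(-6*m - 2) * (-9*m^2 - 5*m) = 54*m^3 + 48*m^2 + 10*m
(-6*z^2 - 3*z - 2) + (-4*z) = -6*z^2 - 7*z - 2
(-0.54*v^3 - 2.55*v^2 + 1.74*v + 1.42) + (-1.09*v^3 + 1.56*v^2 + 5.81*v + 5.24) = -1.63*v^3 - 0.99*v^2 + 7.55*v + 6.66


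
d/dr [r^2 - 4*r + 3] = 2*r - 4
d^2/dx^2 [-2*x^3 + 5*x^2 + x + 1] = 10 - 12*x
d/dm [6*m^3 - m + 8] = 18*m^2 - 1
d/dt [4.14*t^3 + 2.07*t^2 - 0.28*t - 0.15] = 12.42*t^2 + 4.14*t - 0.28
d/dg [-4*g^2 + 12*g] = 12 - 8*g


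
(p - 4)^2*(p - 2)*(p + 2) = p^4 - 8*p^3 + 12*p^2 + 32*p - 64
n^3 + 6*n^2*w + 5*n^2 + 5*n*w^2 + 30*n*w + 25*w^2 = (n + 5)*(n + w)*(n + 5*w)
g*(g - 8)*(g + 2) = g^3 - 6*g^2 - 16*g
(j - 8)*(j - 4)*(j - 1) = j^3 - 13*j^2 + 44*j - 32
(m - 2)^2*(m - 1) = m^3 - 5*m^2 + 8*m - 4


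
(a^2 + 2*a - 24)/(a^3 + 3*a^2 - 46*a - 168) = (a - 4)/(a^2 - 3*a - 28)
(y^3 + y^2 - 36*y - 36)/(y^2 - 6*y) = y + 7 + 6/y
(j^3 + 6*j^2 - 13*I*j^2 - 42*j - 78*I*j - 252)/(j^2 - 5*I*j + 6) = (j^2 + j*(6 - 7*I) - 42*I)/(j + I)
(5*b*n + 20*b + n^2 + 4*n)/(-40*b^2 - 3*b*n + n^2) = (-n - 4)/(8*b - n)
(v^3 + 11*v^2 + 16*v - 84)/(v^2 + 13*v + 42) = v - 2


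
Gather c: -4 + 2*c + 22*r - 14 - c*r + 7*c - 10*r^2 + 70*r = c*(9 - r) - 10*r^2 + 92*r - 18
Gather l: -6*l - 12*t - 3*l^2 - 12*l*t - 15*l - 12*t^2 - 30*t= -3*l^2 + l*(-12*t - 21) - 12*t^2 - 42*t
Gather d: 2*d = 2*d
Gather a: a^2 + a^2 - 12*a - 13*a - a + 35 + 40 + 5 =2*a^2 - 26*a + 80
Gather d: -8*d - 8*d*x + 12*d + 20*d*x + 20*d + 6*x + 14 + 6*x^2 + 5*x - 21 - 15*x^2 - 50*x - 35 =d*(12*x + 24) - 9*x^2 - 39*x - 42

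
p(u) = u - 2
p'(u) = 1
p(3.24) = 1.24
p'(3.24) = 1.00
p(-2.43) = -4.43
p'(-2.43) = 1.00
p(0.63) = -1.37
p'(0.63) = 1.00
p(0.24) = -1.76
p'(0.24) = 1.00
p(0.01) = -1.99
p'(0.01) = 1.00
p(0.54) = -1.46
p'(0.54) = 1.00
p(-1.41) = -3.41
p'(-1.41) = 1.00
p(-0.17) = -2.17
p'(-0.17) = 1.00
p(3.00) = 1.00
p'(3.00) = 1.00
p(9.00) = 7.00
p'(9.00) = 1.00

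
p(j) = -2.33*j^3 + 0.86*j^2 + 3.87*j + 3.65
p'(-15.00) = -1594.68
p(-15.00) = 8002.85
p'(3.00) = -53.88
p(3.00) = -39.91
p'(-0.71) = -0.87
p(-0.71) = 2.17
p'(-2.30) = -37.06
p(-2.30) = 27.65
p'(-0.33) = 2.54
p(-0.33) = 2.55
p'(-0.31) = 2.67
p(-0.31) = 2.60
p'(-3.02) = -65.08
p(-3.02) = 63.98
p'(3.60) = -80.53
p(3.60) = -79.98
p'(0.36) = 3.58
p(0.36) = 5.05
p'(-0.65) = -0.20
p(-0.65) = 2.14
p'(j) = -6.99*j^2 + 1.72*j + 3.87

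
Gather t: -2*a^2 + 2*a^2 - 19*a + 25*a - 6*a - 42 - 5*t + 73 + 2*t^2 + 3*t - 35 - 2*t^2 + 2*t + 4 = 0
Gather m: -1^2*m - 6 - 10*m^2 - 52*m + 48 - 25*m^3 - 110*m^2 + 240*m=-25*m^3 - 120*m^2 + 187*m + 42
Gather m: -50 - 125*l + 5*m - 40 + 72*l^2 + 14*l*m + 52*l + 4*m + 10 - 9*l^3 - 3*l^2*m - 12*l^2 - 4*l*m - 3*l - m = -9*l^3 + 60*l^2 - 76*l + m*(-3*l^2 + 10*l + 8) - 80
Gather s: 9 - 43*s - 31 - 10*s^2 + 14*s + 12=-10*s^2 - 29*s - 10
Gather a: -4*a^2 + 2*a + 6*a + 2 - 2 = -4*a^2 + 8*a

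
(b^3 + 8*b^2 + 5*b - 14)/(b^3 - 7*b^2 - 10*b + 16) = (b + 7)/(b - 8)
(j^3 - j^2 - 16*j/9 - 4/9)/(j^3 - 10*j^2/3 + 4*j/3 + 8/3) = (j + 1/3)/(j - 2)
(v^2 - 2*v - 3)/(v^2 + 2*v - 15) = (v + 1)/(v + 5)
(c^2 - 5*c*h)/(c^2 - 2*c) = (c - 5*h)/(c - 2)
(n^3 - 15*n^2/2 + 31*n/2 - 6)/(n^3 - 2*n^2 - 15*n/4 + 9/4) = 2*(n - 4)/(2*n + 3)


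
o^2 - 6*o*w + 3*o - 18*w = (o + 3)*(o - 6*w)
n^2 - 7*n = n*(n - 7)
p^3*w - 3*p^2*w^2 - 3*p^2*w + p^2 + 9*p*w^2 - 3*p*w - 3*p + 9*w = (p - 3)*(p - 3*w)*(p*w + 1)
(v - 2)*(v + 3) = v^2 + v - 6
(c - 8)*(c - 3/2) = c^2 - 19*c/2 + 12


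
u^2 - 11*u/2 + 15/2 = (u - 3)*(u - 5/2)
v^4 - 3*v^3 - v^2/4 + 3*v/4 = v*(v - 3)*(v - 1/2)*(v + 1/2)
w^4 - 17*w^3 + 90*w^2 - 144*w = w*(w - 8)*(w - 6)*(w - 3)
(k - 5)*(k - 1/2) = k^2 - 11*k/2 + 5/2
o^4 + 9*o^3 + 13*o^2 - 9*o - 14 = (o - 1)*(o + 1)*(o + 2)*(o + 7)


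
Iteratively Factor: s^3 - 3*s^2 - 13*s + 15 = (s - 5)*(s^2 + 2*s - 3) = (s - 5)*(s + 3)*(s - 1)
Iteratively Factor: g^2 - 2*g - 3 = (g + 1)*(g - 3)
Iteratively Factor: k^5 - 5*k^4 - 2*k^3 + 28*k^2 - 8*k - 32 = (k - 2)*(k^4 - 3*k^3 - 8*k^2 + 12*k + 16) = (k - 2)*(k + 1)*(k^3 - 4*k^2 - 4*k + 16) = (k - 2)*(k + 1)*(k + 2)*(k^2 - 6*k + 8) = (k - 4)*(k - 2)*(k + 1)*(k + 2)*(k - 2)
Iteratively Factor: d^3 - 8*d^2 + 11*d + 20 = (d - 4)*(d^2 - 4*d - 5) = (d - 4)*(d + 1)*(d - 5)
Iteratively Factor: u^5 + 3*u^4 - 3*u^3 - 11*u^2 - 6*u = (u - 2)*(u^4 + 5*u^3 + 7*u^2 + 3*u) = (u - 2)*(u + 1)*(u^3 + 4*u^2 + 3*u) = (u - 2)*(u + 1)^2*(u^2 + 3*u) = u*(u - 2)*(u + 1)^2*(u + 3)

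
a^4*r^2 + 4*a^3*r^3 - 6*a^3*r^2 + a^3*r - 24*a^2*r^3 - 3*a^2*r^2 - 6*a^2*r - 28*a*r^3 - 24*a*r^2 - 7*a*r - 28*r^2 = (a - 7)*(a + 4*r)*(a*r + 1)*(a*r + r)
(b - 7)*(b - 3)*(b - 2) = b^3 - 12*b^2 + 41*b - 42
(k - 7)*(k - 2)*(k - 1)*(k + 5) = k^4 - 5*k^3 - 27*k^2 + 101*k - 70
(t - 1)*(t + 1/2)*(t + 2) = t^3 + 3*t^2/2 - 3*t/2 - 1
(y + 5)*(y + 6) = y^2 + 11*y + 30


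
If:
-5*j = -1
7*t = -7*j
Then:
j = 1/5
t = -1/5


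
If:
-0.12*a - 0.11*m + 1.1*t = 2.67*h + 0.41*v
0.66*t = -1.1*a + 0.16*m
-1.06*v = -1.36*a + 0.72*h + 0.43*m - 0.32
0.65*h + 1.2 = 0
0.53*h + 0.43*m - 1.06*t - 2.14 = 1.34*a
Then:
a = 3.09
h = -1.85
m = 10.41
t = -2.62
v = 1.29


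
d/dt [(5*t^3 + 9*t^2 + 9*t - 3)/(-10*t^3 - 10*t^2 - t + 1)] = 2*(20*t^4 + 85*t^3 + 3*t^2 - 21*t + 3)/(100*t^6 + 200*t^5 + 120*t^4 - 19*t^2 - 2*t + 1)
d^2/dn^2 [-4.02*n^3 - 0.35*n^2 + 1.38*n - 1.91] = -24.12*n - 0.7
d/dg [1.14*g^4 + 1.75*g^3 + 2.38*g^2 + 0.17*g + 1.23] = 4.56*g^3 + 5.25*g^2 + 4.76*g + 0.17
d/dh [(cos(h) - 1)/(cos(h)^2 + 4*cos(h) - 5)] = sin(h)/(cos(h) + 5)^2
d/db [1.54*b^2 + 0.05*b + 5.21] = 3.08*b + 0.05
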